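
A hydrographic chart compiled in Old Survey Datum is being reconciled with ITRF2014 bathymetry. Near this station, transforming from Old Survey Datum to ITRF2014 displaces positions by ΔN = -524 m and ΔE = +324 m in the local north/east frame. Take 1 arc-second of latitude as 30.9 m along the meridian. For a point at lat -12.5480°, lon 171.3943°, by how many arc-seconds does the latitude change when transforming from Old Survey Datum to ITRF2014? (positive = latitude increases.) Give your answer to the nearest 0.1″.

1″ of latitude = 30.90 m, so Δφ = -524.0 / 30.90 = -16.958″.

Δφ = -17.0″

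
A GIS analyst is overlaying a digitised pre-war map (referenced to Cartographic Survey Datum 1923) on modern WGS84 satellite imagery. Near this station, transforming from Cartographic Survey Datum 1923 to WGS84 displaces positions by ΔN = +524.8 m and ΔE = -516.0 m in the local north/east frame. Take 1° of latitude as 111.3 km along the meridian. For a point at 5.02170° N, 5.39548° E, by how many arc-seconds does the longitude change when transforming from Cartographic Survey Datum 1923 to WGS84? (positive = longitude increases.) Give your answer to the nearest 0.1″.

Δλ = -16.8″

At latitude 5.02170°, cos φ = 0.996162.
1° of longitude at this latitude = 111.3 × cos φ = 110.87 km, so Δλ = -516.0 / 110872.8 = -0.0046540° = -16.754″.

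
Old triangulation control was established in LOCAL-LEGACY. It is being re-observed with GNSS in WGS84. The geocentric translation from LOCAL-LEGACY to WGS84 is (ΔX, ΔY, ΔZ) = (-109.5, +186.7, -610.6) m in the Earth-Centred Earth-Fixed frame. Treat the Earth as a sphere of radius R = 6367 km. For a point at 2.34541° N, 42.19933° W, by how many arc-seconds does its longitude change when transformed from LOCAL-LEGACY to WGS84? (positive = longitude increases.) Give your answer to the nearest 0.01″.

Δλ = 2.10″

sin φ = 0.040924, cos φ = 0.999162, sin λ = -0.671712, cos λ = 0.740812.
East component: ΔE = −sin λ·ΔX + cos λ·ΔY = −(-0.671712)(-109.5) + (0.740812)(186.7) = 64.76 m.
1° of latitude spans πR/180 = 111125 m; at latitude φ, 1° of longitude spans that × cos φ = 111032.0 m, so Δλ = 64.76 / 111032.0 × 3600 = 2.100″.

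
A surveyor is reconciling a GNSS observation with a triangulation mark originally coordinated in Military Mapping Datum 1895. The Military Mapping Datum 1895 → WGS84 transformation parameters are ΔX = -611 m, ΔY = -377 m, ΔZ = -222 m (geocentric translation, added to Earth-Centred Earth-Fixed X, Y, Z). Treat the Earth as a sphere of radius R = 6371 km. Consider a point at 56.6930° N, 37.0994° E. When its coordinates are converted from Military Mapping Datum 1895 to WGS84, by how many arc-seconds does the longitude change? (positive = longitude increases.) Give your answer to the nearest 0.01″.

Δλ = 4.00″

sin φ = 0.835740, cos φ = 0.549125, sin λ = 0.603200, cos λ = 0.797590.
East component: ΔE = −sin λ·ΔX + cos λ·ΔY = −(0.603200)(-611) + (0.797590)(-377) = 67.86 m.
1° of latitude spans πR/180 = 111195 m; at latitude φ, 1° of longitude spans that × cos φ = 61059.9 m, so Δλ = 67.86 / 61059.9 × 3600 = 4.001″.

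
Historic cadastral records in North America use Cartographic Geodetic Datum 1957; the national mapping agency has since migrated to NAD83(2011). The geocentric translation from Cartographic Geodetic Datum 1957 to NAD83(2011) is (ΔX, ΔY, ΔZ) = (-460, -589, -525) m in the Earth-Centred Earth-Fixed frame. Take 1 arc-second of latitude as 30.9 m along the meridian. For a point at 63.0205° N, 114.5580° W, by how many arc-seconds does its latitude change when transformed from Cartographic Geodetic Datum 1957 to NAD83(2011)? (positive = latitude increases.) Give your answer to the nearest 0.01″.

sin φ = 0.891169, cos φ = 0.453672, sin λ = -0.909541, cos λ = -0.415614.
North component: ΔN = −sin φ cos λ·ΔX − sin φ sin λ·ΔY + cos φ·ΔZ = −(0.891169)(-0.415614)(-460) − (0.891169)(-0.909541)(-589) + (0.453672)(-525) = -885.97 m.
1° of latitude spans 3600 × 30.90 = 111240 m, so Δφ = -885.97 / 111240 × 3600 = -28.672″.

Δφ = -28.67″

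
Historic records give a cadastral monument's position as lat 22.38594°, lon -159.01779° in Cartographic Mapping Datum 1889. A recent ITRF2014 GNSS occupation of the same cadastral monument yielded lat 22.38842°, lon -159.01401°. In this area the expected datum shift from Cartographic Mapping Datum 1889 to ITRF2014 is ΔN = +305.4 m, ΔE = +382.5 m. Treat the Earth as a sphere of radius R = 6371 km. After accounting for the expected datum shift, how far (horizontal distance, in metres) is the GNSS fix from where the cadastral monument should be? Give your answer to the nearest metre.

Observed coordinate differences: Δφ = +0.00248°, Δλ = +0.00378°.
Converting to metres (1° lat = 111195 m, cos φ = 0.924640): observed ΔN = 275.8 m, observed ΔE = 388.6 m.
Subtracting the expected shift leaves a residual of 275.8 − (305.4) = -29.6 m north and 388.6 − (382.5) = 6.1 m east.
Residual distance = √((-29.6)² + 6.1²) = 30.3 m.

30 m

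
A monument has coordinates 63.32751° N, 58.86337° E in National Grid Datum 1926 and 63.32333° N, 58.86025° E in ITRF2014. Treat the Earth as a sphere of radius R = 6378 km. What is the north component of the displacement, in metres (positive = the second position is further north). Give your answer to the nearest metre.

ΔN = -465 m

Δφ = 63.32333° − 63.32751° = -0.00418°; Δλ = 58.86025° − 58.86337° = -0.00312°.
1° along a meridian = πR/180 = 111317 m.
ΔN = Δφ × 111317 = -465.3 m; ΔE = Δλ × 111317 × cos(63.32751°) = -0.00312 × 111317 × 0.448890 = -155.9 m.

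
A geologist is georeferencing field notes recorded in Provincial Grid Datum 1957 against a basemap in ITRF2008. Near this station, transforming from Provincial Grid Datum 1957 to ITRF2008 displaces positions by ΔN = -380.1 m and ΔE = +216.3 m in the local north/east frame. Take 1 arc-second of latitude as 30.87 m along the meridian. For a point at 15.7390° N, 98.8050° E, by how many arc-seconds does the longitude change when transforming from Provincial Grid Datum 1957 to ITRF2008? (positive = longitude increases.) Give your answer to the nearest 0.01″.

Δλ = 7.28″

At latitude 15.7390°, cos φ = 0.962507.
1″ of longitude at this latitude = 30.87 × cos φ = 29.7126 m, so Δλ = 216.3 / 29.7126 = 7.280″.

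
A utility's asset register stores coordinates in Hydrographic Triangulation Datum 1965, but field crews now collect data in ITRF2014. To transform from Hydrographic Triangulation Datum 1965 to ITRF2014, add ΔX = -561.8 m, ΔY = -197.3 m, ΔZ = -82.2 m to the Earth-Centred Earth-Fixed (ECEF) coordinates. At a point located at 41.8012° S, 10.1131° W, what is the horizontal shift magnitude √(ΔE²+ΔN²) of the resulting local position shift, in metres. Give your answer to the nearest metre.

At φ = -41.8012°, λ = -10.1131°: sin φ = -0.666548, cos φ = 0.745462, sin λ = -0.175592, cos λ = 0.984463.
ΔE = −sin λ·ΔX + cos λ·ΔY = −(-0.175592)·(-561.8) + (0.984463)·(-197.3) = -292.88 m.
ΔN = −sin φ cos λ·ΔX − sin φ sin λ·ΔY + cos φ·ΔZ = −(-0.666548)(0.984463)(-561.8) − (-0.666548)(-0.175592)(-197.3) + (0.745462)(-82.2) = -406.83 m.
Horizontal magnitude = √(ΔE² + ΔN²) = √((-292.88)² + (-406.83)²) = 501.29 m.

501 m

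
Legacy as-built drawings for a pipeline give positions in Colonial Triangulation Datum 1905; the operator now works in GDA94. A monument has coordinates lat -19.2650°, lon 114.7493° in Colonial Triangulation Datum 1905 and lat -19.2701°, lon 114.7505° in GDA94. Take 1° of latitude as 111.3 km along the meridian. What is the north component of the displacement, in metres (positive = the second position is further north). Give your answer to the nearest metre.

Δφ = -19.2701° − -19.2650° = -0.0051°; Δλ = 114.7505° − 114.7493° = +0.0012°.
ΔN = Δφ × 111300 = -567.6 m; ΔE = Δλ × 111300 × cos(-19.2650°) = +0.0012 × 111300 × 0.944003 = 126.1 m.

ΔN = -568 m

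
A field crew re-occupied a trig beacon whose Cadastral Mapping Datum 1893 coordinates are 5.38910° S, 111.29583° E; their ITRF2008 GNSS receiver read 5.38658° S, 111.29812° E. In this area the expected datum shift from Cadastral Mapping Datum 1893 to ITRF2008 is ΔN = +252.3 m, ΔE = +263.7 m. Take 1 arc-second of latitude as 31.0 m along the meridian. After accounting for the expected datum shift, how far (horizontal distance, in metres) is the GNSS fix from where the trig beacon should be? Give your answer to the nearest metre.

30 m

Observed coordinate differences: Δφ = +0.00252°, Δλ = +0.00229°.
Converting to metres (1° lat = 111600 m, cos φ = 0.995580): observed ΔN = 281.2 m, observed ΔE = 254.4 m.
Subtracting the expected shift leaves a residual of 281.2 − (252.3) = 28.9 m north and 254.4 − (263.7) = -9.3 m east.
Residual distance = √(28.9² + (-9.3)²) = 30.4 m.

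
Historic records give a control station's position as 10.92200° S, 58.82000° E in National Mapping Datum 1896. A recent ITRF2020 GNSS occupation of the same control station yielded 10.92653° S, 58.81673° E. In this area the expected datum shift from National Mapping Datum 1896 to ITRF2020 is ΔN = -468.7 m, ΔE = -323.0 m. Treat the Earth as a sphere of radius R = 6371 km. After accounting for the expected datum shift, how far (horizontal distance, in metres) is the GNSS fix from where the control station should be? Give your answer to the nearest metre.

49 m

Observed coordinate differences: Δφ = -0.00453°, Δλ = -0.00327°.
Converting to metres (1° lat = 111195 m, cos φ = 0.981886): observed ΔN = -503.7 m, observed ΔE = -357.0 m.
Subtracting the expected shift leaves a residual of -503.7 − (-468.7) = -35.0 m north and -357.0 − (-323.0) = -34.0 m east.
Residual distance = √((-35.0)² + (-34.0)²) = 48.8 m.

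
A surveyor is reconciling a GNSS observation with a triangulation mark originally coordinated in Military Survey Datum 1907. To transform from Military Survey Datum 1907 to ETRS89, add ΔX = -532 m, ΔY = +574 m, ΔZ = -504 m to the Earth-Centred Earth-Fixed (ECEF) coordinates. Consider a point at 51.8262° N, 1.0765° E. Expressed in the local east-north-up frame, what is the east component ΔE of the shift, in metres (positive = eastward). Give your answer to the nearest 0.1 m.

ΔE = 583.9 m

The local east axis at (φ, λ) is (−sin λ, cos λ, 0), so ΔE = −sin(1.0765°)·(-532) + cos(1.0765°)·574 = 583.89 m.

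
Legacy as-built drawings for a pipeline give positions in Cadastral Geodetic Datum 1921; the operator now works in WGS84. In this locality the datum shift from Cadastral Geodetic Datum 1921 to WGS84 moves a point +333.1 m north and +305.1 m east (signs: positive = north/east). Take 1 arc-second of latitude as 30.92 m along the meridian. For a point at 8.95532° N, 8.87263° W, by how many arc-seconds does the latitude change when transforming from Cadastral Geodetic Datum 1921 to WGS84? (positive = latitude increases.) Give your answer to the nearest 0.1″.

1″ of latitude = 30.92 m, so Δφ = 333.1 / 30.92 = 10.773″.

Δφ = 10.8″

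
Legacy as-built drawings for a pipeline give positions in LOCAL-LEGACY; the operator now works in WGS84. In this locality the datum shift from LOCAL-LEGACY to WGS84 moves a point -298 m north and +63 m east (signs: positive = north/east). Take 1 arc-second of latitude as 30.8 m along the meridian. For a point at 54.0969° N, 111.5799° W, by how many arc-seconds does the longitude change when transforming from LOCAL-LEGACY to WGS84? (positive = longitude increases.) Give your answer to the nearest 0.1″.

Δλ = 3.5″

At latitude 54.0969°, cos φ = 0.586416.
1″ of longitude at this latitude = 30.80 × cos φ = 18.0616 m, so Δλ = 63.0 / 18.0616 = 3.488″.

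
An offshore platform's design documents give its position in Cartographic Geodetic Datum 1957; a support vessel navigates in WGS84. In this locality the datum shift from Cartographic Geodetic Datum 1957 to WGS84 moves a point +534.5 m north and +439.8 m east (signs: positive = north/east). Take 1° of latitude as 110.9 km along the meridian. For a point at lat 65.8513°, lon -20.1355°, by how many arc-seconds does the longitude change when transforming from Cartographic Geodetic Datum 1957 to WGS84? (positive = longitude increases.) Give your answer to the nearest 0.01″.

At latitude 65.8513°, cos φ = 0.409106.
1° of longitude at this latitude = 110.9 × cos φ = 45.37 km, so Δλ = 439.8 / 45369.9 = 0.0096937° = 34.897″.

Δλ = 34.90″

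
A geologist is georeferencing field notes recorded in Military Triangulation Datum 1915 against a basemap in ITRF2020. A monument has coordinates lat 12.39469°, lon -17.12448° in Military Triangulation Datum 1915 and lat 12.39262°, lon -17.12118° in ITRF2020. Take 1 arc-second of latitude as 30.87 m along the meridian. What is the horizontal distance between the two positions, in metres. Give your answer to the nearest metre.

426 m

Δφ = 12.39262° − 12.39469° = -0.00207°; Δλ = -17.12118° − -17.12448° = +0.00330°.
1° of latitude = 3600 × 30.87 = 111132 m.
ΔN = Δφ × 111132 = -230.0 m; ΔE = Δλ × 111132 × cos(12.39469°) = +0.00330 × 111132 × 0.976692 = 358.2 m.
Distance = √(ΔE² + ΔN²) = √(358.2² + (-230.0)²) = 425.7 m.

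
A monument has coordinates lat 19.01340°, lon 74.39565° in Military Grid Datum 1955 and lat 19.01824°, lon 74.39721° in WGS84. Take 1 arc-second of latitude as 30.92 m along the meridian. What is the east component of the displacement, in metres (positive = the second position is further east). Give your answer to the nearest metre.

Δφ = 19.01824° − 19.01340° = +0.00484°; Δλ = 74.39721° − 74.39565° = +0.00156°.
1° of latitude = 3600 × 30.92 = 111312 m.
ΔN = Δφ × 111312 = 538.8 m; ΔE = Δλ × 111312 × cos(19.01340°) = +0.00156 × 111312 × 0.945442 = 164.2 m.

ΔE = 164 m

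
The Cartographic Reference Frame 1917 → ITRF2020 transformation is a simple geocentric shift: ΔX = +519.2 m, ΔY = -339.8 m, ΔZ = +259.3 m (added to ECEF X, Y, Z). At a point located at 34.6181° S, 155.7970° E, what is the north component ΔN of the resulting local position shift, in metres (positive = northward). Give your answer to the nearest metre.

ΔN = -135 m

At φ = -34.6181°, λ = 155.7970°: sin φ = -0.568104, cos φ = 0.822957, sin λ = 0.409971, cos λ = -0.912099.
ΔN = −sin φ cos λ·ΔX − sin φ sin λ·ΔY + cos φ·ΔZ = −(-0.568104)(-0.912099)(519.2) − (-0.568104)(0.409971)(-339.8) + (0.822957)(259.3) = -134.78 m.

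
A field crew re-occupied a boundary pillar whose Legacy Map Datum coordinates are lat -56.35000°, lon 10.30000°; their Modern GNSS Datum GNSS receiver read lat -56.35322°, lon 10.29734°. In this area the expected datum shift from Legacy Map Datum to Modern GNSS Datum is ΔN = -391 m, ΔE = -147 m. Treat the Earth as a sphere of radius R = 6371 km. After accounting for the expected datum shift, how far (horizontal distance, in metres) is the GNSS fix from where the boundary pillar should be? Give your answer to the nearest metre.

37 m

Observed coordinate differences: Δφ = -0.00322°, Δλ = -0.00266°.
Converting to metres (1° lat = 111195 m, cos φ = 0.554118): observed ΔN = -358.0 m, observed ΔE = -163.9 m.
Subtracting the expected shift leaves a residual of -358.0 − (-391) = 33.0 m north and -163.9 − (-147) = -16.9 m east.
Residual distance = √(33.0² + (-16.9)²) = 37.0 m.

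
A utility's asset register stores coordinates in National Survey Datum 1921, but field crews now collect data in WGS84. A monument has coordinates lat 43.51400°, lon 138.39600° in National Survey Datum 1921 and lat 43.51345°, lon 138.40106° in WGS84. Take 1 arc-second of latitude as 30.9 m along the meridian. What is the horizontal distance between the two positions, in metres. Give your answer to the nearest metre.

413 m

Δφ = 43.51345° − 43.51400° = -0.00055°; Δλ = 138.40106° − 138.39600° = +0.00506°.
1° of latitude = 3600 × 30.90 = 111240 m.
ΔN = Δφ × 111240 = -61.2 m; ΔE = Δλ × 111240 × cos(43.51400°) = +0.00506 × 111240 × 0.725206 = 408.2 m.
Distance = √(ΔE² + ΔN²) = √(408.2² + (-61.2)²) = 412.8 m.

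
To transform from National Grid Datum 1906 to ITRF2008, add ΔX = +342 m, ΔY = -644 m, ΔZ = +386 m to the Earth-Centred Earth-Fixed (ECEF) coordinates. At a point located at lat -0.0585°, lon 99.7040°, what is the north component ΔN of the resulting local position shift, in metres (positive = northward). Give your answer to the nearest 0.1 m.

ΔN = 385.3 m

The local north axis is (−sin φ cos λ, −sin φ sin λ, cos φ), giving ΔN = -0.059 − 0.648 + 386.000 = 385.29 m.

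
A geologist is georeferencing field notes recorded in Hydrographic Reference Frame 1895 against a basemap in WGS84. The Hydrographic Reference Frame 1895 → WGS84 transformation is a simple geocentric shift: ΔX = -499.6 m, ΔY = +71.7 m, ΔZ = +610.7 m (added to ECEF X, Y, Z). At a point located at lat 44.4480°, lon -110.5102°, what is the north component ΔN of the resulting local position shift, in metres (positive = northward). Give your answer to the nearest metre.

ΔN = 360 m

At φ = 44.4480°, λ = -110.5102°: sin φ = 0.700262, cos φ = 0.713886, sin λ = -0.936610, cos λ = -0.350374.
ΔN = −sin φ cos λ·ΔX − sin φ sin λ·ΔY + cos φ·ΔZ = −(0.700262)(-0.350374)(-499.6) − (0.700262)(-0.936610)(71.7) + (0.713886)(610.7) = 360.42 m.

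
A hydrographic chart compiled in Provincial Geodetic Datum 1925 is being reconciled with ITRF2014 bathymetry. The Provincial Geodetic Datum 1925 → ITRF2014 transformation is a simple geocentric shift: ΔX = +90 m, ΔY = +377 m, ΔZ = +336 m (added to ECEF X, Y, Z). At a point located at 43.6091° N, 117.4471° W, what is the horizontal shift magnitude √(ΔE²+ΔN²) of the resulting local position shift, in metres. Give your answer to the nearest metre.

The local east axis at (φ, λ) is (−sin λ, cos λ, 0), so ΔE = −sin(-117.4471°)·90 + cos(-117.4471°)·377 = -93.90 m.
The local north axis is (−sin φ cos λ, −sin φ sin λ, cos φ), giving ΔN = 28.613 + 230.760 + 243.285 = 502.66 m.
Horizontal magnitude = √(ΔE² + ΔN²) = √((-93.90)² + 502.66²) = 511.35 m.

511 m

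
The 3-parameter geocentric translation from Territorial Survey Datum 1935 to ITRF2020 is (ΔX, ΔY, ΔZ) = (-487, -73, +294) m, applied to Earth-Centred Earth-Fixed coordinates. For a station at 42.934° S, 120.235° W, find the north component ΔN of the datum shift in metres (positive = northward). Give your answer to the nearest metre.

ΔN = 425 m

At φ = -42.934°, λ = -120.235°: sin φ = -0.681155, cos φ = 0.732139, sin λ = -0.863967, cos λ = -0.503548.
ΔN = −sin φ cos λ·ΔX − sin φ sin λ·ΔY + cos φ·ΔZ = −(-0.681155)(-0.503548)(-487) − (-0.681155)(-0.863967)(-73) + (0.732139)(294) = 425.25 m.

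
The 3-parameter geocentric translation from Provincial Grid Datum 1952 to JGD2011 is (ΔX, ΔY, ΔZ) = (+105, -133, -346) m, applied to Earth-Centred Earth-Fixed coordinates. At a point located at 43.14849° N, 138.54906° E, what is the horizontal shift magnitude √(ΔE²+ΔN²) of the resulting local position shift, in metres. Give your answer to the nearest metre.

142 m

The local east axis at (φ, λ) is (−sin λ, cos λ, 0), so ΔE = −sin(138.54906°)·105 + cos(138.54906°)·(-133) = 30.18 m.
The local north axis is (−sin φ cos λ, −sin φ sin λ, cos φ), giving ΔN = 53.822 + 60.212 − 252.436 = -138.40 m.
Horizontal magnitude = √(ΔE² + ΔN²) = √(30.18² + (-138.40)²) = 141.65 m.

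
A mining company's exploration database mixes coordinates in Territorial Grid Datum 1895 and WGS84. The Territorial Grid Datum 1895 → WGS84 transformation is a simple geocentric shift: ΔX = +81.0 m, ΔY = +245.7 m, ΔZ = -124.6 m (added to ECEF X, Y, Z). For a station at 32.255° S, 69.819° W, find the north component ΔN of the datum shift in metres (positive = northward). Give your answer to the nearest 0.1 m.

The local north axis is (−sin φ cos λ, −sin φ sin λ, cos φ), giving ΔN = 14.913 − 123.077 − 105.372 = -213.54 m.

ΔN = -213.5 m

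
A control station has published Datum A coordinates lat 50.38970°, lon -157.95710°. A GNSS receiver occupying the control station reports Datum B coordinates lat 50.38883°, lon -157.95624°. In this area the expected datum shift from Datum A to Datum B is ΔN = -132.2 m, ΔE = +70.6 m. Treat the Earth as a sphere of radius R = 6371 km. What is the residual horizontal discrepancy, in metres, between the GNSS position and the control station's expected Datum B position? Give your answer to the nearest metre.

Observed coordinate differences: Δφ = -0.00087°, Δλ = +0.00086°.
Converting to metres (1° lat = 111195 m, cos φ = 0.637562): observed ΔN = -96.7 m, observed ΔE = 61.0 m.
Subtracting the expected shift leaves a residual of -96.7 − (-132.2) = 35.5 m north and 61.0 − (70.6) = -9.6 m east.
Residual distance = √(35.5² + (-9.6)²) = 36.7 m.

37 m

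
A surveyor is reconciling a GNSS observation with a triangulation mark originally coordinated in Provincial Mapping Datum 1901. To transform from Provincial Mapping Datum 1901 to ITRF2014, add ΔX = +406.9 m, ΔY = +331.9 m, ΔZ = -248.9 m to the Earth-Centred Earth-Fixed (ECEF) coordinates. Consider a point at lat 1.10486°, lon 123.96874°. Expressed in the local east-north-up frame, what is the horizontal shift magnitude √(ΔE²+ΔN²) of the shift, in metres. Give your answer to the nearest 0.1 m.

The local east axis at (φ, λ) is (−sin λ, cos λ, 0), so ΔE = −sin(123.96874°)·406.9 + cos(123.96874°)·331.9 = -522.91 m.
The local north axis is (−sin φ cos λ, −sin φ sin λ, cos φ), giving ΔN = 4.384 − 5.308 − 248.854 = -249.78 m.
Horizontal magnitude = √(ΔE² + ΔN²) = √((-522.91)² + (-249.78)²) = 579.50 m.

579.5 m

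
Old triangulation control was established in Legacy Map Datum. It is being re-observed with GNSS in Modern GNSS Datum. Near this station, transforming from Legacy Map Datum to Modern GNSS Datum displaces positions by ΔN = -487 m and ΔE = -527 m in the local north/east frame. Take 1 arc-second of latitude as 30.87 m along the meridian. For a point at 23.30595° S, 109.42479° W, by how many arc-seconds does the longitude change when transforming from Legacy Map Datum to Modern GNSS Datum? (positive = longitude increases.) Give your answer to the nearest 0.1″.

Δλ = -18.6″

At latitude -23.30595°, cos φ = 0.918405.
1″ of longitude at this latitude = 30.87 × cos φ = 28.3512 m, so Δλ = -527.0 / 28.3512 = -18.588″.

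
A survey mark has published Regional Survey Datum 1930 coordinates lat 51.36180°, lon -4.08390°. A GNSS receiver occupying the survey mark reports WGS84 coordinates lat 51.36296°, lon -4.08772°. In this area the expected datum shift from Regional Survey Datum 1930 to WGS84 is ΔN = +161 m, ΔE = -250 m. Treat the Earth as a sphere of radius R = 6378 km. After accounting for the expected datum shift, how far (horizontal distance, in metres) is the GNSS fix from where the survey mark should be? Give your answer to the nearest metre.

35 m

Observed coordinate differences: Δφ = +0.00116°, Δλ = -0.00382°.
Converting to metres (1° lat = 111317 m, cos φ = 0.624401): observed ΔN = 129.1 m, observed ΔE = -265.5 m.
Subtracting the expected shift leaves a residual of 129.1 − (161) = -31.9 m north and -265.5 − (-250) = -15.5 m east.
Residual distance = √((-31.9)² + (-15.5)²) = 35.4 m.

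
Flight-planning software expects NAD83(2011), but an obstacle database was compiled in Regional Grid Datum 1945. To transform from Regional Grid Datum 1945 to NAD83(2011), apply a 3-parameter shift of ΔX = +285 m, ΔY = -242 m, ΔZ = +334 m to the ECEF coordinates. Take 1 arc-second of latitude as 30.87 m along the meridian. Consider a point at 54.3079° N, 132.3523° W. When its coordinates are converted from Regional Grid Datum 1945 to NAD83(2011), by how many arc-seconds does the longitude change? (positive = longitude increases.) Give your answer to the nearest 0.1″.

sin φ = 0.812164, cos φ = 0.583429, sin λ = -0.739016, cos λ = -0.673687.
East component: ΔE = −sin λ·ΔX + cos λ·ΔY = −(-0.739016)(285) + (-0.673687)(-242) = 373.65 m.
1° of latitude spans 3600 × 30.87 = 111132 m; at latitude φ, 1° of longitude spans that × cos φ = 64837.7 m, so Δλ = 373.65 / 64837.7 × 3600 = 20.746″.

Δλ = 20.7″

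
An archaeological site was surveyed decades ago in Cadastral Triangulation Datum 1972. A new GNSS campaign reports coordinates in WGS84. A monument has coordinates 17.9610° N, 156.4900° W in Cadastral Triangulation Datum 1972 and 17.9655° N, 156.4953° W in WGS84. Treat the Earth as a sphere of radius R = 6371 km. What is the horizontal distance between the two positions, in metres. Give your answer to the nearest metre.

Δφ = 17.9655° − 17.9610° = +0.0045°; Δλ = -156.4953° − -156.4900° = -0.0053°.
1° along a meridian = πR/180 = 111195 m.
ΔN = Δφ × 111195 = 500.4 m; ΔE = Δλ × 111195 × cos(17.9610°) = -0.0053 × 111195 × 0.951267 = -560.6 m.
Distance = √(ΔE² + ΔN²) = √((-560.6)² + 500.4²) = 751.4 m.

751 m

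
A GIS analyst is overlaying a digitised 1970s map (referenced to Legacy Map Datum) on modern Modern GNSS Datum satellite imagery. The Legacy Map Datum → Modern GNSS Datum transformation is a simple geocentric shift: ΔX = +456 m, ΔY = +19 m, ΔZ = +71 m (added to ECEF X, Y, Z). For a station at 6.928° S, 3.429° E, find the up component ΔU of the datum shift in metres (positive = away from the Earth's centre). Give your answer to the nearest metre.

The local up (radial) axis is (cos φ cos λ, cos φ sin λ, sin φ), giving ΔU = 451.860 + 1.128 − 8.564 = 444.42 m.

ΔU = 444 m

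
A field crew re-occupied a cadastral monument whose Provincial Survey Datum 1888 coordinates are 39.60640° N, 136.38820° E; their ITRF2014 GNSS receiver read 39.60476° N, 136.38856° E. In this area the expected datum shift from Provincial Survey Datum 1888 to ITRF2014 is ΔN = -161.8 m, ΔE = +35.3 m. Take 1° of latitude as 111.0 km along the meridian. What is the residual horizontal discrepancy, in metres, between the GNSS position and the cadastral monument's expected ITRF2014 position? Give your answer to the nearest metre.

Observed coordinate differences: Δφ = -0.00164°, Δλ = +0.00036°.
Converting to metres (1° lat = 111000 m, cos φ = 0.770442): observed ΔN = -182.0 m, observed ΔE = 30.8 m.
Subtracting the expected shift leaves a residual of -182.0 − (-161.8) = -20.2 m north and 30.8 − (35.3) = -4.5 m east.
Residual distance = √((-20.2)² + (-4.5)²) = 20.7 m.

21 m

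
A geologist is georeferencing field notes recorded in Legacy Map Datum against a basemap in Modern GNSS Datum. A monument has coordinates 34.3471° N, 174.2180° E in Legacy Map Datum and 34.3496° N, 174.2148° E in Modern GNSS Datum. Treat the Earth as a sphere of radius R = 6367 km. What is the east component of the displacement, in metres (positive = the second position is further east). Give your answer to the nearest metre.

Δφ = 34.3496° − 34.3471° = +0.0025°; Δλ = 174.2148° − 174.2180° = -0.0032°.
1° along a meridian = πR/180 = 111125 m.
ΔN = Δφ × 111125 = 277.8 m; ΔE = Δλ × 111125 × cos(34.3471°) = -0.0032 × 111125 × 0.825635 = -293.6 m.

ΔE = -294 m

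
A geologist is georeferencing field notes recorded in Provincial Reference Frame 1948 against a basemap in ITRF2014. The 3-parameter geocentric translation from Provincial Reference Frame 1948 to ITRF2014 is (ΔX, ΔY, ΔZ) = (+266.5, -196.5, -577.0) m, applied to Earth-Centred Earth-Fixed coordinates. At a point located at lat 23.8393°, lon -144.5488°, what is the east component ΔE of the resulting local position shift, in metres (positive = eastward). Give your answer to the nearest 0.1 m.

At φ = 23.8393°, λ = -144.5488°: sin φ = 0.404173, cos φ = 0.914683, sin λ = -0.580009, cos λ = -0.814610.
ΔE = −sin λ·ΔX + cos λ·ΔY = −(-0.580009)·(266.5) + (-0.814610)·(-196.5) = 314.64 m.

ΔE = 314.6 m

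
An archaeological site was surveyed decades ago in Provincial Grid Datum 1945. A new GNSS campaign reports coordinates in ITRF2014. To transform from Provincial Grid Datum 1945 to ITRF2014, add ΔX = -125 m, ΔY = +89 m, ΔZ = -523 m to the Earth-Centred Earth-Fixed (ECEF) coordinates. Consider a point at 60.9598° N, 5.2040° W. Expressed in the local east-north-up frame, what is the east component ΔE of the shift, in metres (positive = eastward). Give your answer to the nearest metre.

At φ = 60.9598°, λ = -5.2040°: sin φ = 0.874279, cos φ = 0.485423, sin λ = -0.090702, cos λ = 0.995878.
ΔE = −sin λ·ΔX + cos λ·ΔY = −(-0.090702)·(-125) + (0.995878)·(89) = 77.30 m.

ΔE = 77 m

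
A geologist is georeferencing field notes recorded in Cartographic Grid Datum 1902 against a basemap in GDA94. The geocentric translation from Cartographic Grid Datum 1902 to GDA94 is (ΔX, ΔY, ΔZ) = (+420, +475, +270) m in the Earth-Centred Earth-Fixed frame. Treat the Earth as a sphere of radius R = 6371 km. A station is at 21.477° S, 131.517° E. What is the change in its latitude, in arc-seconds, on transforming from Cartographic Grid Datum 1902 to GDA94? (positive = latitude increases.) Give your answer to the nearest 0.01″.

Δφ = 9.05″

sin φ = -0.366128, cos φ = 0.930565, sin λ = 0.748759, cos λ = -0.662842.
North component: ΔN = −sin φ cos λ·ΔX − sin φ sin λ·ΔY + cos φ·ΔZ = −(-0.366128)(-0.662842)(420) − (-0.366128)(0.748759)(475) + (0.930565)(270) = 279.54 m.
1° of latitude spans πR/180 = 111195 m, so Δφ = 279.54 / 111195 × 3600 = 9.050″.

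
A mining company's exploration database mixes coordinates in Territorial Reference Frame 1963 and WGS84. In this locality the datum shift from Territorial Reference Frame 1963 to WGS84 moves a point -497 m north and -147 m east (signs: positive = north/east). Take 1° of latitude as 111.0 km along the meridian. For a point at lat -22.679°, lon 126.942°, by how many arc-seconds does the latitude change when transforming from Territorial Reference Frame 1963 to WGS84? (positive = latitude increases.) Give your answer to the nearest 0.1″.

Δφ = -16.1″

1° of latitude = 111.0 km, so Δφ = -497.0 / 111000 = -0.0044775° = -16.119″.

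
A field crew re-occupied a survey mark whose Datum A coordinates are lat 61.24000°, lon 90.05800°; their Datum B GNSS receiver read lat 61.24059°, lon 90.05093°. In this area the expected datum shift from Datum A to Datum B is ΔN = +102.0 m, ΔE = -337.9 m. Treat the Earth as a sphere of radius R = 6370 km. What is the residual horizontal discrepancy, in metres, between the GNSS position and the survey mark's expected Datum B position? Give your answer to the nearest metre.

Observed coordinate differences: Δφ = +0.00059°, Δλ = -0.00707°.
Converting to metres (1° lat = 111177 m, cos φ = 0.481142): observed ΔN = 65.6 m, observed ΔE = -378.2 m.
Subtracting the expected shift leaves a residual of 65.6 − (102.0) = -36.4 m north and -378.2 − (-337.9) = -40.3 m east.
Residual distance = √((-36.4)² + (-40.3)²) = 54.3 m.

54 m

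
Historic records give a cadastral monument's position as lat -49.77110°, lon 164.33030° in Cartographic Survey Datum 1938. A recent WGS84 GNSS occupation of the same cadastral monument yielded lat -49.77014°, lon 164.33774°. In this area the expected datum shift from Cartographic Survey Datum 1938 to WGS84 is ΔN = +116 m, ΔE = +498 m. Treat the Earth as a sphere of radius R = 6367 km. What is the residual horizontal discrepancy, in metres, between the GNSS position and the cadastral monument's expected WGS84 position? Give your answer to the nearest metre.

Observed coordinate differences: Δφ = +0.00096°, Δλ = +0.00744°.
Converting to metres (1° lat = 111125 m, cos φ = 0.645843): observed ΔN = 106.7 m, observed ΔE = 534.0 m.
Subtracting the expected shift leaves a residual of 106.7 − (116) = -9.3 m north and 534.0 − (498) = 36.0 m east.
Residual distance = √((-9.3)² + 36.0²) = 37.2 m.

37 m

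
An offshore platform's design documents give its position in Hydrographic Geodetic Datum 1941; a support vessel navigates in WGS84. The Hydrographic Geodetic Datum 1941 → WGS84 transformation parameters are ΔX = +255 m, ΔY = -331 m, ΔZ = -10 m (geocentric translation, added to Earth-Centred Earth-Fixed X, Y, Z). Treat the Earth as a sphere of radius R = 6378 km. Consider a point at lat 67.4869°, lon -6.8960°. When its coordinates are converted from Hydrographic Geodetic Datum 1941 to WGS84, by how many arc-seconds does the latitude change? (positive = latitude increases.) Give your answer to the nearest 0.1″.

Δφ = -8.9″

sin φ = 0.923792, cos φ = 0.382895, sin λ = -0.120068, cos λ = 0.992766.
North component: ΔN = −sin φ cos λ·ΔX − sin φ sin λ·ΔY + cos φ·ΔZ = −(0.923792)(0.992766)(255) − (0.923792)(-0.120068)(-331) + (0.382895)(-10) = -274.41 m.
1° of latitude spans πR/180 = 111317 m, so Δφ = -274.41 / 111317 × 3600 = -8.874″.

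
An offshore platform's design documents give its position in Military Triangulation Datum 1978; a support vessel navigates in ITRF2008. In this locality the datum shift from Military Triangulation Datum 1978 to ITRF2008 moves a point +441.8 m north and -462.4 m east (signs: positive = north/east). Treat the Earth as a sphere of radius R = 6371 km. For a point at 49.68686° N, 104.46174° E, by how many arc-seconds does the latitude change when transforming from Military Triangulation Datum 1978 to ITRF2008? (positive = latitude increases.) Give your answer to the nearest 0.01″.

On a sphere of radius R, 1 rad of latitude = R, so Δφ = ΔN / R = 441.8 / 6371000 = 6.9345e-05 rad = 14.304″.

Δφ = 14.30″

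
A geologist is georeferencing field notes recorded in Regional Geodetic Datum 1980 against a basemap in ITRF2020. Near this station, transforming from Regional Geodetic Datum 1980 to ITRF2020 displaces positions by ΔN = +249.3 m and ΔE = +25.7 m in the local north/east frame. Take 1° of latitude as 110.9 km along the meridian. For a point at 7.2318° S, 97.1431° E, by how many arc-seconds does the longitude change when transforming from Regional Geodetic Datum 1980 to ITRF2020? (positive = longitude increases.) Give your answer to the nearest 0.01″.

At latitude -7.2318°, cos φ = 0.992045.
1° of longitude at this latitude = 110.9 × cos φ = 110.02 km, so Δλ = 25.7 / 110017.8 = 0.0002336° = 0.841″.

Δλ = 0.84″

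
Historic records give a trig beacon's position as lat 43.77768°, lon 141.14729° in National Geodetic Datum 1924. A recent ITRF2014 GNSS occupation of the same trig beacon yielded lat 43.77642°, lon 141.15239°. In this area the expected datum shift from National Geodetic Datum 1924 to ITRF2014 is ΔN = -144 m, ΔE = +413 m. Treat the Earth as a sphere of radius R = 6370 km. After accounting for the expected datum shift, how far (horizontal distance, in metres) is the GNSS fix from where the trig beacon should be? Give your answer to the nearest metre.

Observed coordinate differences: Δφ = -0.00126°, Δλ = +0.00510°.
Converting to metres (1° lat = 111177 m, cos φ = 0.722030): observed ΔN = -140.1 m, observed ΔE = 409.4 m.
Subtracting the expected shift leaves a residual of -140.1 − (-144) = 3.9 m north and 409.4 − (413) = -3.6 m east.
Residual distance = √(3.9² + (-3.6)²) = 5.3 m.

5 m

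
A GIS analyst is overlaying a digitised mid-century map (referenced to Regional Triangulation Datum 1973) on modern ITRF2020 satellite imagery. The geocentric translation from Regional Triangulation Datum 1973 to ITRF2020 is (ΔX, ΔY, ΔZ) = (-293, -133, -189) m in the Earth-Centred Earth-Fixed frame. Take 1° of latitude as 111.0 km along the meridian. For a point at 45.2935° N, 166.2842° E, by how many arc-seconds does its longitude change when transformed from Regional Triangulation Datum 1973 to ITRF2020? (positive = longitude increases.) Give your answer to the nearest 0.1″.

Δλ = 9.2″

sin φ = 0.710720, cos φ = 0.703475, sin λ = 0.237106, cos λ = -0.971484.
East component: ΔE = −sin λ·ΔX + cos λ·ΔY = −(0.237106)(-293) + (-0.971484)(-133) = 198.68 m.
1° of latitude spans 111000 m; at latitude φ, 1° of longitude spans that × cos φ = 78085.8 m, so Δλ = 198.68 / 78085.8 × 3600 = 9.160″.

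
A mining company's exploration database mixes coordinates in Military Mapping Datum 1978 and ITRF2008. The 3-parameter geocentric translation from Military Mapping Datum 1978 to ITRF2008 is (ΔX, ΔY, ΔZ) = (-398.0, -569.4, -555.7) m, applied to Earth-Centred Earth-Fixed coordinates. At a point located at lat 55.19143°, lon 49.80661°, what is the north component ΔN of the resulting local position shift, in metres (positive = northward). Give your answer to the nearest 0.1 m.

ΔN = 250.8 m

At φ = 55.19143°, λ = 49.80661°: sin φ = 0.821064, cos φ = 0.570836, sin λ = 0.763870, cos λ = 0.645370.
ΔN = −sin φ cos λ·ΔX − sin φ sin λ·ΔY + cos φ·ΔZ = −(0.821064)(0.645370)(-398.0) − (0.821064)(0.763870)(-569.4) + (0.570836)(-555.7) = 250.80 m.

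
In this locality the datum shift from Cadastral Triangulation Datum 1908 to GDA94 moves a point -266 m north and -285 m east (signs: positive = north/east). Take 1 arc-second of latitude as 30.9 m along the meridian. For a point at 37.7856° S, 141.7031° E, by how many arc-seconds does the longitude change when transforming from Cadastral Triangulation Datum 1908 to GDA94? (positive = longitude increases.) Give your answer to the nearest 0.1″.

At latitude -37.7856°, cos φ = 0.790309.
1″ of longitude at this latitude = 30.90 × cos φ = 24.4205 m, so Δλ = -285.0 / 24.4205 = -11.670″.

Δλ = -11.7″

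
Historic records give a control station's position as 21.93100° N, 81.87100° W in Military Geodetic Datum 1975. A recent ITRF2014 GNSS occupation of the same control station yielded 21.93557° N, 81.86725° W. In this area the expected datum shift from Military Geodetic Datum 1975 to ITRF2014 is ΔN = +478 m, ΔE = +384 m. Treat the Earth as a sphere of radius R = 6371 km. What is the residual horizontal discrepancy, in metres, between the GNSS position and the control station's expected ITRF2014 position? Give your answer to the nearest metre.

30 m

Observed coordinate differences: Δφ = +0.00457°, Δλ = +0.00375°.
Converting to metres (1° lat = 111195 m, cos φ = 0.927634): observed ΔN = 508.2 m, observed ΔE = 386.8 m.
Subtracting the expected shift leaves a residual of 508.2 − (478) = 30.2 m north and 386.8 − (384) = 2.8 m east.
Residual distance = √(30.2² + 2.8²) = 30.3 m.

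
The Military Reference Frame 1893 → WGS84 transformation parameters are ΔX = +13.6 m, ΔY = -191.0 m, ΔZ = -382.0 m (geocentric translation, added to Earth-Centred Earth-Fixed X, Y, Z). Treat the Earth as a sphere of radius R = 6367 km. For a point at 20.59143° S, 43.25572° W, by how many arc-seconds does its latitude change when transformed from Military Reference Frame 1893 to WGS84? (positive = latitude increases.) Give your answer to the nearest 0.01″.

sin φ = -0.351702, cos φ = 0.936112, sin λ = -0.685256, cos λ = 0.728303.
North component: ΔN = −sin φ cos λ·ΔX − sin φ sin λ·ΔY + cos φ·ΔZ = −(-0.351702)(0.728303)(13.6) − (-0.351702)(-0.685256)(-191.0) + (0.936112)(-382.0) = -308.08 m.
1° of latitude spans πR/180 = 111125 m, so Δφ = -308.08 / 111125 × 3600 = -9.981″.

Δφ = -9.98″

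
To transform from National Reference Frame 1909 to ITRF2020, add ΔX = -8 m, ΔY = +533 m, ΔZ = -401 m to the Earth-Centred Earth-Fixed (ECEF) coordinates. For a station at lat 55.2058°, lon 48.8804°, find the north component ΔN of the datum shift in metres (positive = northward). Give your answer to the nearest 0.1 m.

ΔN = -554.2 m

The local north axis is (−sin φ cos λ, −sin φ sin λ, cos φ), giving ΔN = 4.320 − 329.739 − 228.823 = -554.24 m.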